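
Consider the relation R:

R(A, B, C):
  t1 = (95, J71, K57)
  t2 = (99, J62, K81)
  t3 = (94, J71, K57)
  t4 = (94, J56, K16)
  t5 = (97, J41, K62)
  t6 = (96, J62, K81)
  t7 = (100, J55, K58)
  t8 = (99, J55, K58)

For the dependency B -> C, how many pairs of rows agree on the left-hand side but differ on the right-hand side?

B=J71: all 2 rows agree on C — 0 pairs.
B=J62: all 2 rows agree on C — 0 pairs.
B=J55: all 2 rows agree on C — 0 pairs.

0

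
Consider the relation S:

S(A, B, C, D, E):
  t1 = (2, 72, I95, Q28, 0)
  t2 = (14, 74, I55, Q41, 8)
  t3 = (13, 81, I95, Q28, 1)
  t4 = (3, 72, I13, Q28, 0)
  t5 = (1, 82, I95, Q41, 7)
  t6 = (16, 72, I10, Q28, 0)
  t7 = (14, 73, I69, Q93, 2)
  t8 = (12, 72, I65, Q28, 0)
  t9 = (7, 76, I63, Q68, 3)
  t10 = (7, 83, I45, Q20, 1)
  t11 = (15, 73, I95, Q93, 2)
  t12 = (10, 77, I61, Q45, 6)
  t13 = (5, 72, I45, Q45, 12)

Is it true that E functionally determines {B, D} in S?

E=0: rows 1, 4, 6, 8 → {B,D} = (72, Q28), (72, Q28), (72, Q28), (72, Q28) ✓
E=8: row 2 → {B,D} = (74, Q41) ✓
E=1: rows 3, 10 → {B,D} takes values {(81, Q28), (83, Q20)} — violation
E=7: row 5 → {B,D} = (82, Q41) ✓
E=2: rows 7, 11 → {B,D} = (73, Q93), (73, Q93) ✓
E=3: row 9 → {B,D} = (76, Q68) ✓
E=6: row 12 → {B,D} = (77, Q45) ✓
E=12: row 13 → {B,D} = (72, Q45) ✓
Two rows agree on E but differ on {B, D}, so E → {B, D} does not hold.

No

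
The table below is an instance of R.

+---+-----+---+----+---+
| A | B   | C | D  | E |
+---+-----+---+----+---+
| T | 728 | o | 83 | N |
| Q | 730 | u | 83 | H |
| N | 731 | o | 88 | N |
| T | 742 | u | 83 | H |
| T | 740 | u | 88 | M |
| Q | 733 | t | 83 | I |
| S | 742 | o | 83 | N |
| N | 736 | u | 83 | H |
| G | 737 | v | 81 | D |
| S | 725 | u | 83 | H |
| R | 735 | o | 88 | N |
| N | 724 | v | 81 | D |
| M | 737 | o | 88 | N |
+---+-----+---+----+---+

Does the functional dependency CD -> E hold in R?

Yes

(C=o, D=83): 2 rows → E = N, N ✓
(C=u, D=83): 4 rows → E = H, H, H, H ✓
(C=o, D=88): 3 rows → E = N, N, N ✓
(C=u, D=88): 1 row → E = M ✓
(C=t, D=83): 1 row → E = I ✓
(C=v, D=81): 2 rows → E = D, D ✓
Every CD value is associated with a single E value, so CD -> E holds.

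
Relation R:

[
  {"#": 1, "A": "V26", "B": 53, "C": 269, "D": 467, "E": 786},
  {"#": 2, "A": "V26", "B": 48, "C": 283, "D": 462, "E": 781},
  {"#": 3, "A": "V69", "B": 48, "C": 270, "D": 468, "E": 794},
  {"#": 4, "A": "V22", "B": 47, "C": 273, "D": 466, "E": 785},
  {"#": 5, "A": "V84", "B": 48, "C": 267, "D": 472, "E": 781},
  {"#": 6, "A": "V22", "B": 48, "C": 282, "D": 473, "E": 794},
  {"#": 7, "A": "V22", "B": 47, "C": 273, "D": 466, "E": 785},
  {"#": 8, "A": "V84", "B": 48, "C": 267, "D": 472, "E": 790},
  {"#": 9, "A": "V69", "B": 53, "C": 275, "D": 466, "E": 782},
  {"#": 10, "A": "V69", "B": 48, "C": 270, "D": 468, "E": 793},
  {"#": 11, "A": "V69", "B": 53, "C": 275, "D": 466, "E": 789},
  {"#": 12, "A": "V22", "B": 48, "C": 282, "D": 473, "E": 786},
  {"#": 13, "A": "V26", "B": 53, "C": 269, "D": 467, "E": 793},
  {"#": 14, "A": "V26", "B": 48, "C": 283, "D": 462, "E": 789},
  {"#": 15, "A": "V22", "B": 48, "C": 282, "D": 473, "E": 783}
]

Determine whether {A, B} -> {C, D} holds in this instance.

(A=V26, B=53): rows 1, 13 → {C,D} = (269, 467), (269, 467) ✓
(A=V26, B=48): rows 2, 14 → {C,D} = (283, 462), (283, 462) ✓
(A=V69, B=48): rows 3, 10 → {C,D} = (270, 468), (270, 468) ✓
(A=V22, B=47): rows 4, 7 → {C,D} = (273, 466), (273, 466) ✓
(A=V84, B=48): rows 5, 8 → {C,D} = (267, 472), (267, 472) ✓
(A=V22, B=48): rows 6, 12, 15 → {C,D} = (282, 473), (282, 473), (282, 473) ✓
(A=V69, B=53): rows 9, 11 → {C,D} = (275, 466), (275, 466) ✓
Every {A, B} value is associated with a single {C, D} value, so {A, B} -> {C, D} holds.

Yes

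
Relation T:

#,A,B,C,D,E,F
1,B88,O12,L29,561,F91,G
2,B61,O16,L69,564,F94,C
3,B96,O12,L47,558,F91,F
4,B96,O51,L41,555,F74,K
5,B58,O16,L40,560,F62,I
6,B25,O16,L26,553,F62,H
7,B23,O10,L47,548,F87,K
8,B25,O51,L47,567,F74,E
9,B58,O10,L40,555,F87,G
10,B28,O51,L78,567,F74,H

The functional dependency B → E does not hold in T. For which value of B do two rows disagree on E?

B=O12: rows 1, 3 → E = F91, F91 ✓
B=O16: rows 2, 5, 6 → E takes values {F94, F62} — violation
B=O51: rows 4, 8, 10 → E = F74, F74, F74 ✓
B=O10: rows 7, 9 → E = F87, F87 ✓
The only B value with inconsistent E is B=O16.

O16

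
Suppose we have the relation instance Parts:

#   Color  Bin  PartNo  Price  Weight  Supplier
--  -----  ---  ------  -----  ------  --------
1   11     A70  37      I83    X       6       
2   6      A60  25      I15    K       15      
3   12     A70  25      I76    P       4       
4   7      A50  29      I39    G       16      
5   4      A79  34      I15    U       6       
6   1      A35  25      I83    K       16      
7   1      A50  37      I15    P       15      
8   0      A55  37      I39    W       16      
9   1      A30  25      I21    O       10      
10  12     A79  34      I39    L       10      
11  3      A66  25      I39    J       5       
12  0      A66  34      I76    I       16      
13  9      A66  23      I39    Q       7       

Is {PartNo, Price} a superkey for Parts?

Yes

All 13 rows have distinct {PartNo, Price} values, so {PartNo, Price} → (all attributes) holds and {PartNo, Price} is a superkey.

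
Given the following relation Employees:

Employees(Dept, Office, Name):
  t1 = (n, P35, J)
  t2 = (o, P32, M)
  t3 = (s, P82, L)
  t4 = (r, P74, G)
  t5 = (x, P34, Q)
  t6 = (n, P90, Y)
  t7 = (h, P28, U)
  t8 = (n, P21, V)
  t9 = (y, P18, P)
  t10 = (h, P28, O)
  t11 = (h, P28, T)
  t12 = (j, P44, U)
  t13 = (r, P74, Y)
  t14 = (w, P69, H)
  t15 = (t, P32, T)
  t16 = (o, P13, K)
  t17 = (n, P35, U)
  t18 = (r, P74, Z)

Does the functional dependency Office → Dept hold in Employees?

No

Office=P35: rows 1, 17 → Dept = n, n ✓
Office=P32: rows 2, 15 → Dept takes values {o, t} — violation
Office=P82: row 3 → Dept = s ✓
Office=P74: rows 4, 13, 18 → Dept = r, r, r ✓
Office=P34: row 5 → Dept = x ✓
Office=P90: row 6 → Dept = n ✓
Office=P28: rows 7, 10, 11 → Dept = h, h, h ✓
Office=P21: row 8 → Dept = n ✓
Office=P18: row 9 → Dept = y ✓
Office=P44: row 12 → Dept = j ✓
Office=P69: row 14 → Dept = w ✓
Office=P13: row 16 → Dept = o ✓
Two rows agree on Office but differ on Dept, so Office → Dept does not hold.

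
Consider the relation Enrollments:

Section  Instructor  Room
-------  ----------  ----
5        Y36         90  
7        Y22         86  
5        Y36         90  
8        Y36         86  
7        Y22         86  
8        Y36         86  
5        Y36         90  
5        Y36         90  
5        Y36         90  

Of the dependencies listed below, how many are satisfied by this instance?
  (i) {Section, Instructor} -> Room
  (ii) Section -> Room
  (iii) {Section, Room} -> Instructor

(i) {Section, Instructor} -> Room: every LHS value maps to a single RHS value — holds.
(ii) Section -> Room: every LHS value maps to a single RHS value — holds.
(iii) {Section, Room} -> Instructor: every LHS value maps to a single RHS value — holds.
3 of the 3 dependencies hold.

3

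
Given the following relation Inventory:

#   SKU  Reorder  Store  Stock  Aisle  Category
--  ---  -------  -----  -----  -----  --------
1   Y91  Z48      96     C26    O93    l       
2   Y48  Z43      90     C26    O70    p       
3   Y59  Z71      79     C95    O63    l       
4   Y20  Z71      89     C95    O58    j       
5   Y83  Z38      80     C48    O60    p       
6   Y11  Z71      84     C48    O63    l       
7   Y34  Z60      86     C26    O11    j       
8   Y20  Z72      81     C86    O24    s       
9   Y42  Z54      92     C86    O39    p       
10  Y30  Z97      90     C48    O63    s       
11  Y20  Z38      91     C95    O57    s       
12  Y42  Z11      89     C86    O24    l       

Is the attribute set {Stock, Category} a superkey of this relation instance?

All 12 rows have distinct {Stock, Category} values, so {Stock, Category} → (all attributes) holds and {Stock, Category} is a superkey.

Yes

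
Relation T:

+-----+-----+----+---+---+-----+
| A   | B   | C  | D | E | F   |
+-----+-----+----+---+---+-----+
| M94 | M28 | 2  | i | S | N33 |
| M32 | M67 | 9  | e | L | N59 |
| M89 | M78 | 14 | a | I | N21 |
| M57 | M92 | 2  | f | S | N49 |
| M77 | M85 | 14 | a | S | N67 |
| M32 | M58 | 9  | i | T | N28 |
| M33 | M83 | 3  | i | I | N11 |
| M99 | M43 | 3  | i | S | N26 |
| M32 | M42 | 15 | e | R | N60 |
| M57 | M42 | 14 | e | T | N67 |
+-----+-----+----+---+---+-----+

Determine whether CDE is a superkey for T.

All 10 rows have distinct CDE values, so CDE → (all attributes) holds and CDE is a superkey.

Yes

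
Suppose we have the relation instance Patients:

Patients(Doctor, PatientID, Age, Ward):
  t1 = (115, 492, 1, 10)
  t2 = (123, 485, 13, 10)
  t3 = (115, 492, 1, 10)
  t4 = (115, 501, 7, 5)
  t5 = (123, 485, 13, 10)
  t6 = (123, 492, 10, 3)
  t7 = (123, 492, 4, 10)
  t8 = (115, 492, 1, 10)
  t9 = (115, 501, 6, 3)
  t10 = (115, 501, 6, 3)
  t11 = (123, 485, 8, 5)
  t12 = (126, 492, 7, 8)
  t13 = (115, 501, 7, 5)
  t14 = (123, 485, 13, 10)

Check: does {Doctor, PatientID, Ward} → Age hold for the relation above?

(Doctor=115, PatientID=492, Ward=10): rows 1, 3, 8 → Age = 1, 1, 1 ✓
(Doctor=123, PatientID=485, Ward=10): rows 2, 5, 14 → Age = 13, 13, 13 ✓
(Doctor=115, PatientID=501, Ward=5): rows 4, 13 → Age = 7, 7 ✓
(Doctor=123, PatientID=492, Ward=3): row 6 → Age = 10 ✓
(Doctor=123, PatientID=492, Ward=10): row 7 → Age = 4 ✓
(Doctor=115, PatientID=501, Ward=3): rows 9, 10 → Age = 6, 6 ✓
(Doctor=123, PatientID=485, Ward=5): row 11 → Age = 8 ✓
(Doctor=126, PatientID=492, Ward=8): row 12 → Age = 7 ✓
Every {Doctor, PatientID, Ward} value is associated with a single Age value, so {Doctor, PatientID, Ward} → Age holds.

Yes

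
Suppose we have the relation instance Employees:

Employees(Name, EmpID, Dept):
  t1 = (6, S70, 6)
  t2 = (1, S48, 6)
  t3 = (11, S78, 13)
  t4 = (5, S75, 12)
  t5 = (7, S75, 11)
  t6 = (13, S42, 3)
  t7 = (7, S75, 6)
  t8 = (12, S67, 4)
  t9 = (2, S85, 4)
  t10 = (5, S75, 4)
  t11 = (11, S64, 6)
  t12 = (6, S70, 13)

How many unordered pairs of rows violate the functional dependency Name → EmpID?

1

Name=6: all 2 rows agree on EmpID — 0 pairs.
Name=11: violating pairs (3,11) — 1 pair.
Name=5: all 2 rows agree on EmpID — 0 pairs.
Name=7: all 2 rows agree on EmpID — 0 pairs.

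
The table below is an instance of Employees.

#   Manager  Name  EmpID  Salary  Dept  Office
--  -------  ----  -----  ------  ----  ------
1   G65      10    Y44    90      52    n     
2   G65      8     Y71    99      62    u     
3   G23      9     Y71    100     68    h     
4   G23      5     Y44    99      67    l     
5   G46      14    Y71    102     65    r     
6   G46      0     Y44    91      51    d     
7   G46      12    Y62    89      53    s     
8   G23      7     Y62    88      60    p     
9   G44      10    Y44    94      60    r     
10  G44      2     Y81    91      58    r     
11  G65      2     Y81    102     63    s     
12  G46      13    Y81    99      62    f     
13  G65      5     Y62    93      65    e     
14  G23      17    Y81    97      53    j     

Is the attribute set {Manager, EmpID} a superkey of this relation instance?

All 14 rows have distinct {Manager, EmpID} values, so {Manager, EmpID} → (all attributes) holds and {Manager, EmpID} is a superkey.

Yes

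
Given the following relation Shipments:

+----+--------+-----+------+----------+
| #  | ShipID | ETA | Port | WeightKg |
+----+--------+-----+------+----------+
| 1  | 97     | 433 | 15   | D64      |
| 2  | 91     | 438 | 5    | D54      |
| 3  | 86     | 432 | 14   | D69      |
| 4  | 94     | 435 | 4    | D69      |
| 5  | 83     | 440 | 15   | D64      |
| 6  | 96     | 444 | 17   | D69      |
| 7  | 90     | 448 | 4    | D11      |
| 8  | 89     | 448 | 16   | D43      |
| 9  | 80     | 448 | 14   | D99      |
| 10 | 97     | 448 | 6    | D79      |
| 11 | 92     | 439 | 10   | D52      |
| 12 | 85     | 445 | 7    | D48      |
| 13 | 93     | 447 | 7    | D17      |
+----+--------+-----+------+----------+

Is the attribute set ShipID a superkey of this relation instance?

No

Rows 1 and 10 have the same ShipID value ShipID=97 but are distinct tuples, so ShipID does not determine every attribute — not a superkey.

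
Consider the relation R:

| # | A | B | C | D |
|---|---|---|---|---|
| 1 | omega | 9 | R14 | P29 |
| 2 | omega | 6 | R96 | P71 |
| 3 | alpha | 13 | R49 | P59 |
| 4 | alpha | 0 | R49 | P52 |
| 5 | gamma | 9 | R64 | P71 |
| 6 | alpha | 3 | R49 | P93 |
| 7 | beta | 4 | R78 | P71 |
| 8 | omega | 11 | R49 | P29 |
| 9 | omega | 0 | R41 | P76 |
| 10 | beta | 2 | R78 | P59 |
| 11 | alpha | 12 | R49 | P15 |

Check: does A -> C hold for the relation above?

No

A=omega: rows 1, 2, 8, 9 → C takes values {R14, R96, R49, R41} — violation
A=alpha: rows 3, 4, 6, 11 → C = R49, R49, R49, R49 ✓
A=gamma: row 5 → C = R64 ✓
A=beta: rows 7, 10 → C = R78, R78 ✓
Two rows agree on A but differ on C, so A -> C does not hold.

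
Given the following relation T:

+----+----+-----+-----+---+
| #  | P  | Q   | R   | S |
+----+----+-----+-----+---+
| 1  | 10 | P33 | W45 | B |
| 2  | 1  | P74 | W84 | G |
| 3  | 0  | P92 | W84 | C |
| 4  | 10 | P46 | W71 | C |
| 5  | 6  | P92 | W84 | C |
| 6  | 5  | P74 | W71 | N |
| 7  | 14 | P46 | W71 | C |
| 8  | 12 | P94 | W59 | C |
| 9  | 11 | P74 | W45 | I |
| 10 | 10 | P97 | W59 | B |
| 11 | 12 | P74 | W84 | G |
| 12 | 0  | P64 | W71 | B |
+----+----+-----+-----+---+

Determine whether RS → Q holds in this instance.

(R=W45, S=B): row 1 → Q = P33 ✓
(R=W84, S=G): rows 2, 11 → Q = P74, P74 ✓
(R=W84, S=C): rows 3, 5 → Q = P92, P92 ✓
(R=W71, S=C): rows 4, 7 → Q = P46, P46 ✓
(R=W71, S=N): row 6 → Q = P74 ✓
(R=W59, S=C): row 8 → Q = P94 ✓
(R=W45, S=I): row 9 → Q = P74 ✓
(R=W59, S=B): row 10 → Q = P97 ✓
(R=W71, S=B): row 12 → Q = P64 ✓
Every RS value is associated with a single Q value, so RS → Q holds.

Yes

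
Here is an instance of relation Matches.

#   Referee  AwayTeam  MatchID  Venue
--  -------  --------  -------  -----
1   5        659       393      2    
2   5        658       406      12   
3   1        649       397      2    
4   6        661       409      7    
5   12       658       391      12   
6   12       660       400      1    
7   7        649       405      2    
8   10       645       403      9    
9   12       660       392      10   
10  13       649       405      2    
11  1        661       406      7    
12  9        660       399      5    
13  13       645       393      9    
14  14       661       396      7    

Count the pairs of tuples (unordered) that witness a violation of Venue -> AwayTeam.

Venue=2: violating pairs (1,3), (1,7), (1,10) — 3 pairs.
Venue=12: all 2 rows agree on AwayTeam — 0 pairs.
Venue=7: all 3 rows agree on AwayTeam — 0 pairs.
Venue=9: all 2 rows agree on AwayTeam — 0 pairs.

3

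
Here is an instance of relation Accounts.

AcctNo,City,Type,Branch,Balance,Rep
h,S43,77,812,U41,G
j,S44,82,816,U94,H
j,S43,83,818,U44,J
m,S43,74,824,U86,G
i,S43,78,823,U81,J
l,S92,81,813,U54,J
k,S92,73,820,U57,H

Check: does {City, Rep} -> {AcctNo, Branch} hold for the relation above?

No

(City=S43, Rep=G): 2 rows → {AcctNo,Branch} takes values {(h, 812), (m, 824)} — violation
(City=S44, Rep=H): 1 row → {AcctNo,Branch} = (j, 816) ✓
(City=S43, Rep=J): 2 rows → {AcctNo,Branch} takes values {(j, 818), (i, 823)} — violation
(City=S92, Rep=J): 1 row → {AcctNo,Branch} = (l, 813) ✓
(City=S92, Rep=H): 1 row → {AcctNo,Branch} = (k, 820) ✓
Two rows agree on {City, Rep} but differ on {AcctNo, Branch}, so {City, Rep} -> {AcctNo, Branch} does not hold.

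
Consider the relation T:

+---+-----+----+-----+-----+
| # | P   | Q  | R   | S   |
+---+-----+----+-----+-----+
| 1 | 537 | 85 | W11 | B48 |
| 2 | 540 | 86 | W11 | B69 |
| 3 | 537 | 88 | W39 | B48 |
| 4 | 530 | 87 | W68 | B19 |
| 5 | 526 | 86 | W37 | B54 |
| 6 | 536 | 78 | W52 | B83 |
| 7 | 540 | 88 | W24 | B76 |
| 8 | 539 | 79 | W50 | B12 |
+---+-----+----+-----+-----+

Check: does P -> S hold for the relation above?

No

P=537: rows 1, 3 → S = B48, B48 ✓
P=540: rows 2, 7 → S takes values {B69, B76} — violation
P=530: row 4 → S = B19 ✓
P=526: row 5 → S = B54 ✓
P=536: row 6 → S = B83 ✓
P=539: row 8 → S = B12 ✓
Two rows agree on P but differ on S, so P -> S does not hold.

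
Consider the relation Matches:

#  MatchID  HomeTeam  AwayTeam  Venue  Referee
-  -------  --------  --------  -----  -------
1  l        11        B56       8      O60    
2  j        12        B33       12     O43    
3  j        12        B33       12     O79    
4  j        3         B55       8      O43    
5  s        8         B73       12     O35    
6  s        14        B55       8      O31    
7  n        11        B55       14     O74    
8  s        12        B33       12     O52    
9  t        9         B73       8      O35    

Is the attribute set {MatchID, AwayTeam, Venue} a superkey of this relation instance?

No

Rows 2 and 3 have the same {MatchID, AwayTeam, Venue} value (MatchID=j, AwayTeam=B33, Venue=12) but are distinct tuples, so {MatchID, AwayTeam, Venue} does not determine every attribute — not a superkey.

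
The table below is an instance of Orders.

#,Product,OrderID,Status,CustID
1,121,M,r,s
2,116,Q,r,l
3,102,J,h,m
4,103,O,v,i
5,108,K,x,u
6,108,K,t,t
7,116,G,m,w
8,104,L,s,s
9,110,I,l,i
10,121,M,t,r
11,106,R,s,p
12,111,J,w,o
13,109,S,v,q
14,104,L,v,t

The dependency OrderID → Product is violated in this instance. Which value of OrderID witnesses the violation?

J

OrderID=M: rows 1, 10 → Product = 121, 121 ✓
OrderID=Q: row 2 → Product = 116 ✓
OrderID=J: rows 3, 12 → Product takes values {102, 111} — violation
OrderID=O: row 4 → Product = 103 ✓
OrderID=K: rows 5, 6 → Product = 108, 108 ✓
OrderID=G: row 7 → Product = 116 ✓
OrderID=L: rows 8, 14 → Product = 104, 104 ✓
OrderID=I: row 9 → Product = 110 ✓
OrderID=R: row 11 → Product = 106 ✓
OrderID=S: row 13 → Product = 109 ✓
The only OrderID value with inconsistent Product is OrderID=J.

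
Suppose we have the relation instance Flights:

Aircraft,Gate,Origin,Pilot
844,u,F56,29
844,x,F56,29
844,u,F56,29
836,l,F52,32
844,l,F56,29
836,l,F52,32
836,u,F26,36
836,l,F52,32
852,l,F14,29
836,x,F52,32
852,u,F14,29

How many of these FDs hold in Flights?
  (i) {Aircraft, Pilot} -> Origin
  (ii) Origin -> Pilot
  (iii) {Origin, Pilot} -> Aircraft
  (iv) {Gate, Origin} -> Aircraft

4

(i) {Aircraft, Pilot} -> Origin: every LHS value maps to a single RHS value — holds.
(ii) Origin -> Pilot: every LHS value maps to a single RHS value — holds.
(iii) {Origin, Pilot} -> Aircraft: every LHS value maps to a single RHS value — holds.
(iv) {Gate, Origin} -> Aircraft: every LHS value maps to a single RHS value — holds.
4 of the 4 dependencies hold.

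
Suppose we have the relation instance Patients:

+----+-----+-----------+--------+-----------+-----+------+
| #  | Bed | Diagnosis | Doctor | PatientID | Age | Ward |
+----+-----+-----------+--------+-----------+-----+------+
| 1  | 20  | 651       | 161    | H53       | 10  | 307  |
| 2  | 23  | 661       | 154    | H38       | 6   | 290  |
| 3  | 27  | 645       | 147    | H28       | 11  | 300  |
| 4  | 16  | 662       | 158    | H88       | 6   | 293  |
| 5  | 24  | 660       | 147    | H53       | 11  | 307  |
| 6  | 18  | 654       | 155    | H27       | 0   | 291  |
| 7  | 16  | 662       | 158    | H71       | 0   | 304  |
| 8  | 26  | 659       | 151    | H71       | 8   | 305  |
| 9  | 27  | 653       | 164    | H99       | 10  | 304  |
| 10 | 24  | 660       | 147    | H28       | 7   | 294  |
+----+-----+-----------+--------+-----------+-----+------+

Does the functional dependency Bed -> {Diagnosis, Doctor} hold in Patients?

Bed=20: row 1 → {Diagnosis,Doctor} = (651, 161) ✓
Bed=23: row 2 → {Diagnosis,Doctor} = (661, 154) ✓
Bed=27: rows 3, 9 → {Diagnosis,Doctor} takes values {(645, 147), (653, 164)} — violation
Bed=16: rows 4, 7 → {Diagnosis,Doctor} = (662, 158), (662, 158) ✓
Bed=24: rows 5, 10 → {Diagnosis,Doctor} = (660, 147), (660, 147) ✓
Bed=18: row 6 → {Diagnosis,Doctor} = (654, 155) ✓
Bed=26: row 8 → {Diagnosis,Doctor} = (659, 151) ✓
Two rows agree on Bed but differ on {Diagnosis, Doctor}, so Bed -> {Diagnosis, Doctor} does not hold.

No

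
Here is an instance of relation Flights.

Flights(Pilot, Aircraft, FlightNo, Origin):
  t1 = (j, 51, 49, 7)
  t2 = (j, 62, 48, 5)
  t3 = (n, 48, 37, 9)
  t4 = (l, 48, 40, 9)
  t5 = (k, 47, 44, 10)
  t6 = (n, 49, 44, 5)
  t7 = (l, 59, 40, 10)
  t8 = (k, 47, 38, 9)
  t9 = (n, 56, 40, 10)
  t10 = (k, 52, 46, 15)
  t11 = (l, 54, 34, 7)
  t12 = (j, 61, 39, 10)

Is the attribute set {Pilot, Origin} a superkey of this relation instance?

Yes

All 12 rows have distinct {Pilot, Origin} values, so {Pilot, Origin} → (all attributes) holds and {Pilot, Origin} is a superkey.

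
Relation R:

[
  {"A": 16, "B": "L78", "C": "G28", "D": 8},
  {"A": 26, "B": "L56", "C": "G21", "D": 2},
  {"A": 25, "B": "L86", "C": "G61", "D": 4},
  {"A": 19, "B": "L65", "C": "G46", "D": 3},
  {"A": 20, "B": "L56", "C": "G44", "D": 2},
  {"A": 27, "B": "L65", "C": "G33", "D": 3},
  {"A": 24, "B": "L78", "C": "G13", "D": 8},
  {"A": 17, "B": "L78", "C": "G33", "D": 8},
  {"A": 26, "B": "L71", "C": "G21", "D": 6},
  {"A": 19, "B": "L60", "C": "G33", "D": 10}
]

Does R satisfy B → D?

Yes

B=L78: 3 rows → D = 8, 8, 8 ✓
B=L56: 2 rows → D = 2, 2 ✓
B=L86: 1 row → D = 4 ✓
B=L65: 2 rows → D = 3, 3 ✓
B=L71: 1 row → D = 6 ✓
B=L60: 1 row → D = 10 ✓
Every B value is associated with a single D value, so B → D holds.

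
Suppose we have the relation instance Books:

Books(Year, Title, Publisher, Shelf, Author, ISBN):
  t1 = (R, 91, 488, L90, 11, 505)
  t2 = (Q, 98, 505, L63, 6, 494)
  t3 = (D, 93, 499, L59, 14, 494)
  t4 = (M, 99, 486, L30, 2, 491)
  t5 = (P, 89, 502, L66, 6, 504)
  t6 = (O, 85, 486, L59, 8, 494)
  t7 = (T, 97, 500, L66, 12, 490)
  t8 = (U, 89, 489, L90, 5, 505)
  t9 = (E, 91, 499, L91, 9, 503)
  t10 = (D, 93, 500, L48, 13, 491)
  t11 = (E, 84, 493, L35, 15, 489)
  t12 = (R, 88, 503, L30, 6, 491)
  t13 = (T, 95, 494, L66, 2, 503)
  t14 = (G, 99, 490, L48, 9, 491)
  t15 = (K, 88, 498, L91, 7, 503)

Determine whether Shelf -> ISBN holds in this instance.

No

Shelf=L90: rows 1, 8 → ISBN = 505, 505 ✓
Shelf=L63: row 2 → ISBN = 494 ✓
Shelf=L59: rows 3, 6 → ISBN = 494, 494 ✓
Shelf=L30: rows 4, 12 → ISBN = 491, 491 ✓
Shelf=L66: rows 5, 7, 13 → ISBN takes values {504, 490, 503} — violation
Shelf=L91: rows 9, 15 → ISBN = 503, 503 ✓
Shelf=L48: rows 10, 14 → ISBN = 491, 491 ✓
Shelf=L35: row 11 → ISBN = 489 ✓
Two rows agree on Shelf but differ on ISBN, so Shelf -> ISBN does not hold.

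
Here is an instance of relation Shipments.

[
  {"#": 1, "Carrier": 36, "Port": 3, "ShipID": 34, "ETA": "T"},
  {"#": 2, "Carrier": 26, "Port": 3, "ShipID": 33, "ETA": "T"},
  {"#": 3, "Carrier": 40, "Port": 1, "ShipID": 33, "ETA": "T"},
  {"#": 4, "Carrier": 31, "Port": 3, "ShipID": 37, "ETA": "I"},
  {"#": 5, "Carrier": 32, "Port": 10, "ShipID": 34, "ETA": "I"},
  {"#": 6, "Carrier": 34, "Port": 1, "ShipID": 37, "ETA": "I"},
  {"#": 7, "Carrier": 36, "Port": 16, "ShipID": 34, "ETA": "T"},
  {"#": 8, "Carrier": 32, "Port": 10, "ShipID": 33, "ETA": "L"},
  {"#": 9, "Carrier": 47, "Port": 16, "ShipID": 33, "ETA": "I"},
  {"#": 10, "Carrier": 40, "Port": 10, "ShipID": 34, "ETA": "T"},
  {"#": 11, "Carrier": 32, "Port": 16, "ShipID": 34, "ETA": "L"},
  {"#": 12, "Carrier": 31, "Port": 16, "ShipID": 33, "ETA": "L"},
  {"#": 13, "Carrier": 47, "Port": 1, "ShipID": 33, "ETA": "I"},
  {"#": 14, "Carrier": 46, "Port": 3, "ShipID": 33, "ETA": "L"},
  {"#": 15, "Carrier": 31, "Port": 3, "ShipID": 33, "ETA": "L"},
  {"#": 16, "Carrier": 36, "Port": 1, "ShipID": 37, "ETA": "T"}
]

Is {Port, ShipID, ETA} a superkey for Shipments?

No

Rows 14 and 15 have the same {Port, ShipID, ETA} value (Port=3, ShipID=33, ETA=L) but are distinct tuples, so {Port, ShipID, ETA} does not determine every attribute — not a superkey.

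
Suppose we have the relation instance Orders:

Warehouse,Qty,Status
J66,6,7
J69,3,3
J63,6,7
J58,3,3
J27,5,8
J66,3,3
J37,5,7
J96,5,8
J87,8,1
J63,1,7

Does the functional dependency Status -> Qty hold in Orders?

Status=7: 4 rows → Qty takes values {6, 5, 1} — violation
Status=3: 3 rows → Qty = 3, 3, 3 ✓
Status=8: 2 rows → Qty = 5, 5 ✓
Status=1: 1 row → Qty = 8 ✓
Two rows agree on Status but differ on Qty, so Status -> Qty does not hold.

No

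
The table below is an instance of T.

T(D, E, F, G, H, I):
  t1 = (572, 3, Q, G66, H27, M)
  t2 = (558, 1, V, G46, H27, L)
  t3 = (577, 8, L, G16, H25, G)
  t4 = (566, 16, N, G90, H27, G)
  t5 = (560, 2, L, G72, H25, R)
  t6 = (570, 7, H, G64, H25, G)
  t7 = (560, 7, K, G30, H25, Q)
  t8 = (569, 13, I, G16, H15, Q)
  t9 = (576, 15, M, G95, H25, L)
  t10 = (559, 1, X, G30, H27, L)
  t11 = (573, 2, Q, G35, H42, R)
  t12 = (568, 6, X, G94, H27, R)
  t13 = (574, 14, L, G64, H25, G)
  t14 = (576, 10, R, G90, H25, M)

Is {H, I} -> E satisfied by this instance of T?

(H=H27, I=M): row 1 → E = 3 ✓
(H=H27, I=L): rows 2, 10 → E = 1, 1 ✓
(H=H25, I=G): rows 3, 6, 13 → E takes values {8, 7, 14} — violation
(H=H27, I=G): row 4 → E = 16 ✓
(H=H25, I=R): row 5 → E = 2 ✓
(H=H25, I=Q): row 7 → E = 7 ✓
(H=H15, I=Q): row 8 → E = 13 ✓
(H=H25, I=L): row 9 → E = 15 ✓
(H=H42, I=R): row 11 → E = 2 ✓
(H=H27, I=R): row 12 → E = 6 ✓
(H=H25, I=M): row 14 → E = 10 ✓
Two rows agree on {H, I} but differ on E, so {H, I} -> E does not hold.

No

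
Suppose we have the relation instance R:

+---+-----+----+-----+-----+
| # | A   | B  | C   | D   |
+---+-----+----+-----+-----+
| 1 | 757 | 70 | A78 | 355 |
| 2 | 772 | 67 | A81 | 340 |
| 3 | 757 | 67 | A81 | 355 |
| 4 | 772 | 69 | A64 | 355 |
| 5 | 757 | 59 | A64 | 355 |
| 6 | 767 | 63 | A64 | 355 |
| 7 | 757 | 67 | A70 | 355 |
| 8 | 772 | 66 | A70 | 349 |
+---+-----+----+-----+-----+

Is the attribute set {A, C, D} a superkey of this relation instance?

Yes

All 8 rows have distinct {A, C, D} values, so {A, C, D} → (all attributes) holds and {A, C, D} is a superkey.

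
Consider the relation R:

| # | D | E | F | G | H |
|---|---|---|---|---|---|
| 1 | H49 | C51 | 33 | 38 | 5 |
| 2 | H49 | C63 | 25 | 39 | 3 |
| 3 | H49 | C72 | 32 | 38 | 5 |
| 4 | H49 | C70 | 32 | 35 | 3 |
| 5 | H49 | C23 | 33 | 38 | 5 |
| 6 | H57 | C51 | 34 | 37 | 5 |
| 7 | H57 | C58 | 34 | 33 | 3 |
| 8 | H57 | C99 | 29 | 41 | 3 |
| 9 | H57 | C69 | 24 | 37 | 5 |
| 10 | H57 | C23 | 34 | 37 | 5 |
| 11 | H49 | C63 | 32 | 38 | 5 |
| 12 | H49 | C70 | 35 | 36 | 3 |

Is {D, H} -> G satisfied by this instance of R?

(D=H49, H=5): rows 1, 3, 5, 11 → G = 38, 38, 38, 38 ✓
(D=H49, H=3): rows 2, 4, 12 → G takes values {39, 35, 36} — violation
(D=H57, H=5): rows 6, 9, 10 → G = 37, 37, 37 ✓
(D=H57, H=3): rows 7, 8 → G takes values {33, 41} — violation
Two rows agree on {D, H} but differ on G, so {D, H} -> G does not hold.

No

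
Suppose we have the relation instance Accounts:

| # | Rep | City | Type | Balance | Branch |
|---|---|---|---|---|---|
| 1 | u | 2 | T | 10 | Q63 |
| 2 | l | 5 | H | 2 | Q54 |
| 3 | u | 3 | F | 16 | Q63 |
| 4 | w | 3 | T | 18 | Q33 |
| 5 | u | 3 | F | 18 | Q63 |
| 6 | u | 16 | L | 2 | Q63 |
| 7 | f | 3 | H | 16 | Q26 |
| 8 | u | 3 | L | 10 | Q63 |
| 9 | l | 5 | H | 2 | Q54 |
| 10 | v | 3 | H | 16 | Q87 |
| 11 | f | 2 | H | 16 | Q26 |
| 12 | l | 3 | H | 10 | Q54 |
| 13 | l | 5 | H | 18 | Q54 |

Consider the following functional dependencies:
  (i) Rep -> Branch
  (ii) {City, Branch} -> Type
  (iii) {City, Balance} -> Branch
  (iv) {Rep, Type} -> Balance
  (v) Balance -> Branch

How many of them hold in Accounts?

(i) Rep -> Branch: every LHS value maps to a single RHS value — holds.
(ii) {City, Branch} -> Type: (City=3, Branch=Q63): rows 3, 5, 8 → Type takes values {F, L} — violation — fails.
(iii) {City, Balance} -> Branch: (City=3, Balance=16): rows 3, 7, 10 → Branch takes values {Q63, Q26, Q87} — violation; (City=3, Balance=18): rows 4, 5 → Branch takes values {Q33, Q63} — violation; (City=3, Balance=10): rows 8, 12 → Branch takes values {Q63, Q54} — violation — fails.
(iv) {Rep, Type} -> Balance: (Rep=l, Type=H): rows 2, 9, 12, 13 → Balance takes values {2, 10, 18} — violation; (Rep=u, Type=F): rows 3, 5 → Balance takes values {16, 18} — violation; (Rep=u, Type=L): rows 6, 8 → Balance takes values {2, 10} — violation — fails.
(v) Balance -> Branch: Balance=10: rows 1, 8, 12 → Branch takes values {Q63, Q54} — violation; Balance=2: rows 2, 6, 9 → Branch takes values {Q54, Q63} — violation; Balance=16: rows 3, 7, 10, 11 → Branch takes values {Q63, Q26, Q87} — violation; Balance=18: rows 4, 5, 13 → Branch takes values {Q33, Q63, Q54} — violation — fails.
1 of the 5 dependencies holds.

1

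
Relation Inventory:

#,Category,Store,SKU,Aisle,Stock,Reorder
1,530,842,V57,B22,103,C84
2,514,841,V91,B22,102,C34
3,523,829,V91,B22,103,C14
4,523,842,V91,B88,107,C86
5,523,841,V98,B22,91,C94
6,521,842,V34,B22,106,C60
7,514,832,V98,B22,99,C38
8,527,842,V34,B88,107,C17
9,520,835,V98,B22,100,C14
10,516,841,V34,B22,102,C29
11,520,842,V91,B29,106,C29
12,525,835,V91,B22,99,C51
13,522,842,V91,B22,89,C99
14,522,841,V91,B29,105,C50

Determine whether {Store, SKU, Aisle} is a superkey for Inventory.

All 14 rows have distinct {Store, SKU, Aisle} values, so {Store, SKU, Aisle} → (all attributes) holds and {Store, SKU, Aisle} is a superkey.

Yes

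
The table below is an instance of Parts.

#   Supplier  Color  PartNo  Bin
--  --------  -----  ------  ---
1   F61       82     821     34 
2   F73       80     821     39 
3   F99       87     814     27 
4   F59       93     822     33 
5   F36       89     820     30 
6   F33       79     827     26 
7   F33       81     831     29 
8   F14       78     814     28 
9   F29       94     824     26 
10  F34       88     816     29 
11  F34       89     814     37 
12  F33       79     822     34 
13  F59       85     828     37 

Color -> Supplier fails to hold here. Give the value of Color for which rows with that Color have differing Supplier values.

Color=82: row 1 → Supplier = F61 ✓
Color=80: row 2 → Supplier = F73 ✓
Color=87: row 3 → Supplier = F99 ✓
Color=93: row 4 → Supplier = F59 ✓
Color=89: rows 5, 11 → Supplier takes values {F36, F34} — violation
Color=79: rows 6, 12 → Supplier = F33, F33 ✓
Color=81: row 7 → Supplier = F33 ✓
Color=78: row 8 → Supplier = F14 ✓
Color=94: row 9 → Supplier = F29 ✓
Color=88: row 10 → Supplier = F34 ✓
Color=85: row 13 → Supplier = F59 ✓
The only Color value with inconsistent Supplier is Color=89.

89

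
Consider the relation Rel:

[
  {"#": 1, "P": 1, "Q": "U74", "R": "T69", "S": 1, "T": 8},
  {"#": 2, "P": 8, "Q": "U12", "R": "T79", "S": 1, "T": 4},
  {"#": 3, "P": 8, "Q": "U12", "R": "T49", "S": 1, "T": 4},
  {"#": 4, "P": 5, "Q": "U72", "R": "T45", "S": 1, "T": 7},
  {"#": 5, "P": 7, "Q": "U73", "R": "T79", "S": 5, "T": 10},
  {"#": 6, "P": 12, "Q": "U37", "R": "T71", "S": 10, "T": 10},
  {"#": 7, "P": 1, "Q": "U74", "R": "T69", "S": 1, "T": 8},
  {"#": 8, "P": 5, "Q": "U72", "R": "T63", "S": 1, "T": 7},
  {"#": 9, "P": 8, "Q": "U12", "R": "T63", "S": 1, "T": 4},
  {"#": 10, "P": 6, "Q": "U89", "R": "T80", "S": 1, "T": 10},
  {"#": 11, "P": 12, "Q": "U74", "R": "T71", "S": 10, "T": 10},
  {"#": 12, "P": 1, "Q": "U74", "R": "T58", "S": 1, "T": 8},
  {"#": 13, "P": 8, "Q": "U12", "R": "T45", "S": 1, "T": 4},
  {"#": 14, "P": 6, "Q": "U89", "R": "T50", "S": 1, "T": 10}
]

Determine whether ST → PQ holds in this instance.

(S=1, T=8): rows 1, 7, 12 → {P,Q} = (1, U74), (1, U74), (1, U74) ✓
(S=1, T=4): rows 2, 3, 9, 13 → {P,Q} = (8, U12), (8, U12), (8, U12), (8, U12) ✓
(S=1, T=7): rows 4, 8 → {P,Q} = (5, U72), (5, U72) ✓
(S=5, T=10): row 5 → {P,Q} = (7, U73) ✓
(S=10, T=10): rows 6, 11 → {P,Q} takes values {(12, U37), (12, U74)} — violation
(S=1, T=10): rows 10, 14 → {P,Q} = (6, U89), (6, U89) ✓
Two rows agree on ST but differ on PQ, so ST → PQ does not hold.

No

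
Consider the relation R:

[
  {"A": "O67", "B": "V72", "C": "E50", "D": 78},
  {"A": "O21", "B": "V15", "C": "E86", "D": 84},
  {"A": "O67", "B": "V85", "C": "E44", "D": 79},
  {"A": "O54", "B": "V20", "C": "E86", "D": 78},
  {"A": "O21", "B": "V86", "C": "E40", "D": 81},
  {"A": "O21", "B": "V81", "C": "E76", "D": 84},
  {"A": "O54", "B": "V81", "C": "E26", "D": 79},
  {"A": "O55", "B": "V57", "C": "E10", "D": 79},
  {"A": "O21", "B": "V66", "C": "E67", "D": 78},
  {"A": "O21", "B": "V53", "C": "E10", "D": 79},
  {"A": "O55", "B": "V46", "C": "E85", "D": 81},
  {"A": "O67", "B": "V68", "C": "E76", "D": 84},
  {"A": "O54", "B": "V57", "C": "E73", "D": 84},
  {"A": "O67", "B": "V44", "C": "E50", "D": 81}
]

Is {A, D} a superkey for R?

No

Two distinct rows share (A=O21, D=84), so {A, D} does not determine every attribute — not a superkey.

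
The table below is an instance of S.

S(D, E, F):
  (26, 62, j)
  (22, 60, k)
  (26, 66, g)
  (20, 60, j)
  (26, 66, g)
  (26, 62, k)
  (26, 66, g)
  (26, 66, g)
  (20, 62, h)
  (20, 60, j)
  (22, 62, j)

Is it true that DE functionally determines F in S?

(D=26, E=62): 2 rows → F takes values {j, k} — violation
(D=22, E=60): 1 row → F = k ✓
(D=26, E=66): 4 rows → F = g, g, g, g ✓
(D=20, E=60): 2 rows → F = j, j ✓
(D=20, E=62): 1 row → F = h ✓
(D=22, E=62): 1 row → F = j ✓
Two rows agree on DE but differ on F, so DE -> F does not hold.

No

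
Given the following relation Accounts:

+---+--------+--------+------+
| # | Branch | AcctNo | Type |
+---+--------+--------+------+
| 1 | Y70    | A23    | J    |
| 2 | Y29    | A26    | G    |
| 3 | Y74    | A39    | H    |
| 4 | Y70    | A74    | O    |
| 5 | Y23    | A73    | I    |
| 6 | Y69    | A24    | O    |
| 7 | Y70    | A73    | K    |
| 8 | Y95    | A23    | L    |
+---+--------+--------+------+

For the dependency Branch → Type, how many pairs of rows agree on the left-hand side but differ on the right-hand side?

Branch=Y70: violating pairs (1,4), (1,7), (4,7) — 3 pairs.

3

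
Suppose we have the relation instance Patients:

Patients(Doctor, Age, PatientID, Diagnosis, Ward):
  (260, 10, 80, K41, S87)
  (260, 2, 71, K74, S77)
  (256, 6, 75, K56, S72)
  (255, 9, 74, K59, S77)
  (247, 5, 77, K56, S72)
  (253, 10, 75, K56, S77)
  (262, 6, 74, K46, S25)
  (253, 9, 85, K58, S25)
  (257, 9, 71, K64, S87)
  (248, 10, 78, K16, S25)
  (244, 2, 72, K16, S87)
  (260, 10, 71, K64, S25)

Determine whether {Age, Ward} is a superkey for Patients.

Two distinct rows share (Age=10, Ward=S25), so {Age, Ward} does not determine every attribute — not a superkey.

No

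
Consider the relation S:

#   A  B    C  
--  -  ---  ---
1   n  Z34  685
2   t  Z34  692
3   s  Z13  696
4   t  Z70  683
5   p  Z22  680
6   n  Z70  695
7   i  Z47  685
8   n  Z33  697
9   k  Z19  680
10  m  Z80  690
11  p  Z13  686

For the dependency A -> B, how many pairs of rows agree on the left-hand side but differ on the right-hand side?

A=n: violating pairs (1,6), (1,8), (6,8) — 3 pairs.
A=t: violating pairs (2,4) — 1 pair.
A=p: violating pairs (5,11) — 1 pair.

5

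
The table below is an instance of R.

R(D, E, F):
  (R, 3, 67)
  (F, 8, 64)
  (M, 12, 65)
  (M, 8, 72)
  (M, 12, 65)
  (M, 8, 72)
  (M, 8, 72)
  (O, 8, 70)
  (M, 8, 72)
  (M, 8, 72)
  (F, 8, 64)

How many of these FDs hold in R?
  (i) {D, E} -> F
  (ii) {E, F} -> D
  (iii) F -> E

(i) {D, E} -> F: every LHS value maps to a single RHS value — holds.
(ii) {E, F} -> D: every LHS value maps to a single RHS value — holds.
(iii) F -> E: every LHS value maps to a single RHS value — holds.
3 of the 3 dependencies hold.

3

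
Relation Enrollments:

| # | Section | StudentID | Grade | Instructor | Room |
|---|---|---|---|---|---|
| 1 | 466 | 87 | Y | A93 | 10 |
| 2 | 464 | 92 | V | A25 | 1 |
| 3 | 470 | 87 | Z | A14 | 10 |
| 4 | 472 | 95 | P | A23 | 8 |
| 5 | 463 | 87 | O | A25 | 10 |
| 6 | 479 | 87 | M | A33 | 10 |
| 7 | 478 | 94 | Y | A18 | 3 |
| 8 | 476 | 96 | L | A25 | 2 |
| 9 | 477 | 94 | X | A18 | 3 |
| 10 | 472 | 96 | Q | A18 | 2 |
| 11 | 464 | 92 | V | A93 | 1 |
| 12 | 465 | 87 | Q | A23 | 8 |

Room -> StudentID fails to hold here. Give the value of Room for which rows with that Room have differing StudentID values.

8

Room=10: rows 1, 3, 5, 6 → StudentID = 87, 87, 87, 87 ✓
Room=1: rows 2, 11 → StudentID = 92, 92 ✓
Room=8: rows 4, 12 → StudentID takes values {95, 87} — violation
Room=3: rows 7, 9 → StudentID = 94, 94 ✓
Room=2: rows 8, 10 → StudentID = 96, 96 ✓
The only Room value with inconsistent StudentID is Room=8.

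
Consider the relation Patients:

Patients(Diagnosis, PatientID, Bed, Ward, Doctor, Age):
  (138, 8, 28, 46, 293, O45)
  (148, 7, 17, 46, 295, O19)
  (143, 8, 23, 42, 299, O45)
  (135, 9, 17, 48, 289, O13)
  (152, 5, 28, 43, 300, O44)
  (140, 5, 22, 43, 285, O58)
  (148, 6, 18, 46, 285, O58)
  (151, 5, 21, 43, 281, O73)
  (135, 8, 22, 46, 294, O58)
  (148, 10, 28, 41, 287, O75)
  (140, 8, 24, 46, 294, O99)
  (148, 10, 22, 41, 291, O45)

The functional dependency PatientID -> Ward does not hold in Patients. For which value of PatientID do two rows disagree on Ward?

8

PatientID=8: 4 rows → Ward takes values {46, 42} — violation
PatientID=7: 1 row → Ward = 46 ✓
PatientID=9: 1 row → Ward = 48 ✓
PatientID=5: 3 rows → Ward = 43, 43, 43 ✓
PatientID=6: 1 row → Ward = 46 ✓
PatientID=10: 2 rows → Ward = 41, 41 ✓
The only PatientID value with inconsistent Ward is PatientID=8.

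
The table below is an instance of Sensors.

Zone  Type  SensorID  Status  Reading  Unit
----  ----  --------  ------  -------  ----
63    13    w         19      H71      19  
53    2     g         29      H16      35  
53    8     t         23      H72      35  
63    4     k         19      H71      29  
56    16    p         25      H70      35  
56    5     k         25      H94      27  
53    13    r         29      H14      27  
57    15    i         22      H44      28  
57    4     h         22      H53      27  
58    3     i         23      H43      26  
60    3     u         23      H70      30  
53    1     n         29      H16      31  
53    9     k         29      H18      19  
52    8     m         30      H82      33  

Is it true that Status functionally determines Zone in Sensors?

No

Status=19: 2 rows → Zone = 63, 63 ✓
Status=29: 4 rows → Zone = 53, 53, 53, 53 ✓
Status=23: 3 rows → Zone takes values {53, 58, 60} — violation
Status=25: 2 rows → Zone = 56, 56 ✓
Status=22: 2 rows → Zone = 57, 57 ✓
Status=30: 1 row → Zone = 52 ✓
Two rows agree on Status but differ on Zone, so Status -> Zone does not hold.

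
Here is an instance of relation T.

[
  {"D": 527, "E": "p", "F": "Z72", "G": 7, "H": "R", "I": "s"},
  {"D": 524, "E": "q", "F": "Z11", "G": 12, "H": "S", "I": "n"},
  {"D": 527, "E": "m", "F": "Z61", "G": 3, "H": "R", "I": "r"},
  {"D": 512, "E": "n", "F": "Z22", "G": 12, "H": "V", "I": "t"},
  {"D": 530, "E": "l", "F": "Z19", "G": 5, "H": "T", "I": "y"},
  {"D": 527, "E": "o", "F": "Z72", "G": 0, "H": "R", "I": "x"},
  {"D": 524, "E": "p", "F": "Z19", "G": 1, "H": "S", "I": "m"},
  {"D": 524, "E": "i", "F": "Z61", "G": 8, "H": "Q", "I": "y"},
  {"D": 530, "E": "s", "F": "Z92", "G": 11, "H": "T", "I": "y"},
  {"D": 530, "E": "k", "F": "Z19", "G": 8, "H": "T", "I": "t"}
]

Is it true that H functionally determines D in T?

H=R: 3 rows → D = 527, 527, 527 ✓
H=S: 2 rows → D = 524, 524 ✓
H=V: 1 row → D = 512 ✓
H=T: 3 rows → D = 530, 530, 530 ✓
H=Q: 1 row → D = 524 ✓
Every H value is associated with a single D value, so H -> D holds.

Yes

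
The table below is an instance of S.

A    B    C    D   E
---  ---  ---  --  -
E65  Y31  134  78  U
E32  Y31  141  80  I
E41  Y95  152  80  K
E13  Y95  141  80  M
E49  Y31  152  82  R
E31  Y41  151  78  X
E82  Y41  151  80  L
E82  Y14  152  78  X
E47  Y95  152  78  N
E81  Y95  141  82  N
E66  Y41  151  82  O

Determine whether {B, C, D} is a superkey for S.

All 11 rows have distinct {B, C, D} values, so {B, C, D} → (all attributes) holds and {B, C, D} is a superkey.

Yes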